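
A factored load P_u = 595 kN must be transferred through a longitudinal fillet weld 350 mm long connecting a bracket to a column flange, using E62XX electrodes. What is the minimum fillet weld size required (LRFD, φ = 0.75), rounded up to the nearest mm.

w = 9 mm

E62XX → F_EXX = 620 MPa.
Total weld length L = 350 mm.
Required throat t_e = P_u / (φ × 0.6 F_EXX × L) = 595 / (0.75 × 0.6 × 620 × 350 × 10⁻³) = 6.093 mm.
Required leg w = t_e / 0.707 = 8.618 mm → use 9 mm.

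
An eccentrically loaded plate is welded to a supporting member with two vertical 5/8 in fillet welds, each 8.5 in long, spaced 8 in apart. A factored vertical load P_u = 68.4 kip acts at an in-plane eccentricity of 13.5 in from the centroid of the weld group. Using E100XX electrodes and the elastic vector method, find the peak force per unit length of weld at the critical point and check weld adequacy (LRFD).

f_max ≈ 17.4 kip/in; adequate

E100XX → F_EXX = 100 ksi.
Total weld length L_w = 17 in. Treat welds as unit-width lines.
Polar moment about centroid: J = 2[d³/12 + d(b/2)²] = 2[8.5³/12 + 8.5×4²] = 374.4 in³.
Direct shear f_v = P/L_w = 68.4 / 17 = 4.024 kip/in (vertical).
Torsion M = P·e = 68.4 × 13.5 = 923.4 kip·in.
Critical point at (x, y) = (4, 4.25) from centroid. f_tx = M·y/J = 10.48 kip/in; f_ty = M·x/J = 9.867 kip/in.
Resultant f_max = √[f_tx² + (f_v + f_ty)²] = √[10.48² + (4.024 + 9.867)²] = 17.4 kip/in.
Capacity per unit length: φr_n = 0.75 × 0.6 × 100 × (0.707 × 0.625) = 19.88 kip/in.
17.4 ≤ 19.88 → adequate.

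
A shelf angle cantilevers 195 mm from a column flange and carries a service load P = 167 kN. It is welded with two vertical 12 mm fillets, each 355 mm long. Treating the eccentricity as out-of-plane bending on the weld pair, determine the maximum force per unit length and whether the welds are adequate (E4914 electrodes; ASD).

f_max ≈ 810 N/mm; adequate

E49XX → F_EXX = 490 MPa.
L_w = 2 × 355 = 710 mm; section modulus (unit throat) S = 2 × L²/6 = 42010 mm².
Direct shear f_v = P/L_w = 167×10³/710 = 235.2 N/mm.
Moment M = P × e = 167×10³ × 195 = 32565000 N·mm; bending f_b = M/S = 775.2 N/mm.
f_max = √(f_v² + f_b²) = √(235.2² + 775.2²) = 810.1 N/mm.
r_n/Ω = (1/2.0) × 0.6 × 490 × (0.707 × 12) = 1247 N/mm → adequate.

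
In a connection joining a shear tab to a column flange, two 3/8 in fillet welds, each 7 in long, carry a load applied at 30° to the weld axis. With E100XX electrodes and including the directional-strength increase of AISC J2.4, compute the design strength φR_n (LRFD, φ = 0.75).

E100XX → F_EXX = 100 ksi.
t_e = 0.707 × 0.375 = 0.2651 in; A_we = 0.2651 × 14 = 3.712 in².
Directional factor: 1.0 + 0.5 sin^1.5(30°) = 1.177.
F_nw = 0.6 × 100 × 1.177 = 70.61 ksi.
φR_n = 0.75 × 70.61 × 3.712 = 196.6 kip.

φR_n ≈ 197 kip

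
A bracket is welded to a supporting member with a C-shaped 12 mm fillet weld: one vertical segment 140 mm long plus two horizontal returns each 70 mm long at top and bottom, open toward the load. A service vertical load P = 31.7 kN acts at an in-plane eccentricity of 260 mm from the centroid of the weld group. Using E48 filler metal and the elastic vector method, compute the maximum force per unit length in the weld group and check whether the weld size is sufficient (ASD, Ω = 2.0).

f_max ≈ 755 N/mm; adequate

E48XX → F_EXX = 480 MPa.
Total weld length L_w = 280 mm. Treat welds as unit-width lines.
Centroid: x̄ = 2×70×35 / 280 = 17.5 mm from the vertical weld.
Polar moment about centroid: J = I_x + I_y = [140³/12 + 2×70×70²] + [140×17.5² + 2(70³/12 + 70×17.5²)] = 1058000 mm³.
Direct shear f_v = P/L_w = 31.7×10³ / 280 = 113.2 N/mm (vertical).
Torsion M = P·e = 31.7×10³ × 260 = 8242000 N·mm.
Critical point at (x, y) = (52.5, 70) from centroid. f_tx = M·y/J = 545.5 N/mm; f_ty = M·x/J = 409.1 N/mm.
Resultant f_max = √[f_tx² + (f_v + f_ty)²] = √[545.5² + (113.2 + 409.1)²] = 755.3 N/mm.
Capacity per unit length: r_n/Ω = (1/2.0) × 0.6 × 480 × (0.707 × 12) = 1222 N/mm.
755.3 ≤ 1222 → adequate.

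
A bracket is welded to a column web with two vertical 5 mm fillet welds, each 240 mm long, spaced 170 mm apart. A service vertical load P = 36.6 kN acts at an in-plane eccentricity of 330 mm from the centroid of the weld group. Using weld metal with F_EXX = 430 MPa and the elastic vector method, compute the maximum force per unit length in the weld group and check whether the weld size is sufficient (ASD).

Total weld length L_w = 480 mm. Treat welds as unit-width lines.
Polar moment about centroid: J = 2[d³/12 + d(b/2)²] = 2[240³/12 + 240×85²] = 5772000 mm³.
Direct shear f_v = P/L_w = 36.6×10³ / 480 = 76.25 N/mm (vertical).
Torsion M = P·e = 36.6×10³ × 330 = 12078000 N·mm.
Critical point at (x, y) = (85, 120) from centroid. f_tx = M·y/J = 251.1 N/mm; f_ty = M·x/J = 177.9 N/mm.
Resultant f_max = √[f_tx² + (f_v + f_ty)²] = √[251.1² + (76.25 + 177.9)²] = 357.2 N/mm.
Capacity per unit length: r_n/Ω = (1/2.0) × 0.6 × 430 × (0.707 × 5) = 456 N/mm.
357.2 ≤ 456 → adequate.

f_max ≈ 357 N/mm; adequate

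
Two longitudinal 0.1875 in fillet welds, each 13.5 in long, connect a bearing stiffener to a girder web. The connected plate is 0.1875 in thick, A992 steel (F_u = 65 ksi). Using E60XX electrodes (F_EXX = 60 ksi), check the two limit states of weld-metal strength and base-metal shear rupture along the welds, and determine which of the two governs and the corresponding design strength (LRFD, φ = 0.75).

t_e = 0.707 × 0.1875 = 0.1326 in; L = 27 in.
Weld metal: φR_n = 0.75 × 0.6 × 60 × 0.1326 × 27 = 96.64 kip.
Base metal (shear rupture): φR_n = 0.75 × 0.6 × 65 × 0.1875 × 27 = 148.1 kip.
Governing: weld metal.

φR_n ≈ 96.6 kip (weld metal governs)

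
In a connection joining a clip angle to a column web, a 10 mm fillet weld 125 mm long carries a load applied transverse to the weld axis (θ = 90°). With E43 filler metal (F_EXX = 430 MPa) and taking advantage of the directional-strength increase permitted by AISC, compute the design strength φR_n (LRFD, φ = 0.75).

φR_n ≈ 257 kN

t_e = 0.707 × 10 = 7.07 mm; A_we = 7.07 × 125 = 883.7 mm².
Directional factor: 1.0 + 0.5 sin^1.5(90°) = 1.5.
F_nw = 0.6 × 430 × 1.5 = 387 MPa.
φR_n = 0.75 × 387 × 883.7 × 10⁻³ = 256.5 kN.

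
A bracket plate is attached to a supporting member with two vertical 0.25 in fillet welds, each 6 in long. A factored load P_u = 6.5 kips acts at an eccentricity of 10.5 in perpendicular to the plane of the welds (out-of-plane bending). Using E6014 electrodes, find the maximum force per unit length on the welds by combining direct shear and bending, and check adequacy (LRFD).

f_max ≈ 5.71 kip/in; NOT adequate

E60XX → F_EXX = 60 ksi.
L_w = 2 × 6 = 12 in; section modulus (unit throat) S = 2 × L²/6 = 12 in².
Direct shear f_v = P/L_w = 6.5/12 = 0.5417 kip/in.
Moment M = P × e = 6.5 × 10.5 = 68.25 kip·in; bending f_b = M/S = 5.688 kip/in.
f_max = √(f_v² + f_b²) = √(0.5417² + 5.688²) = 5.713 kip/in.
φr_n = 0.75 × 0.6 × 60 × (0.707 × 0.25) = 4.772 kip/in → NOT adequate.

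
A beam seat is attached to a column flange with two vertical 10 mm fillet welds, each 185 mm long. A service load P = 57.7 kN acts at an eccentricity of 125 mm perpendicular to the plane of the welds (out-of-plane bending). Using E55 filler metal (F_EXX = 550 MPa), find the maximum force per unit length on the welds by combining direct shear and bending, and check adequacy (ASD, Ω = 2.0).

L_w = 2 × 185 = 370 mm; section modulus (unit throat) S = 2 × L²/6 = 11410 mm².
Direct shear f_v = P/L_w = 57.7×10³/370 = 155.9 N/mm.
Moment M = P × e = 57.7×10³ × 125 = 7212500 N·mm; bending f_b = M/S = 632.2 N/mm.
f_max = √(f_v² + f_b²) = √(155.9² + 632.2²) = 651.2 N/mm.
r_n/Ω = (1/2.0) × 0.6 × 550 × (0.707 × 10) = 1167 N/mm → adequate.

f_max ≈ 651 N/mm; adequate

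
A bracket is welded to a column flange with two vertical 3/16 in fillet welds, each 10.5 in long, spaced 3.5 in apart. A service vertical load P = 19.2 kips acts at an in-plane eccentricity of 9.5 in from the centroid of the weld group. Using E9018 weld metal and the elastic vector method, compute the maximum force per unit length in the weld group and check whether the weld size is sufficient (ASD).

f_max ≈ 4.3 kip/in; NOT adequate

E90XX → F_EXX = 90 ksi.
Total weld length L_w = 21 in. Treat welds as unit-width lines.
Polar moment about centroid: J = 2[d³/12 + d(b/2)²] = 2[10.5³/12 + 10.5×1.75²] = 257.2 in³.
Direct shear f_v = P/L_w = 19.2 / 21 = 0.9143 kip/in (vertical).
Torsion M = P·e = 19.2 × 9.5 = 182.4 kip·in.
Critical point at (x, y) = (1.75, 5.25) from centroid. f_tx = M·y/J = 3.722 kip/in; f_ty = M·x/J = 1.241 kip/in.
Resultant f_max = √[f_tx² + (f_v + f_ty)²] = √[3.722² + (0.9143 + 1.241)²] = 4.301 kip/in.
Capacity per unit length: r_n/Ω = (1/2.0) × 0.6 × 90 × (0.707 × 0.1875) = 3.579 kip/in.
4.301 > 3.579 → NOT adequate.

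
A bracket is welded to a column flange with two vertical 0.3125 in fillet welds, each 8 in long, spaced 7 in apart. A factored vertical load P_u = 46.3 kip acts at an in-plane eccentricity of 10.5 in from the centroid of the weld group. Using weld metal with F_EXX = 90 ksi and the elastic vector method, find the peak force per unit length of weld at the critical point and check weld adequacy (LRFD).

f_max ≈ 11.3 kip/in; NOT adequate

Total weld length L_w = 16 in. Treat welds as unit-width lines.
Polar moment about centroid: J = 2[d³/12 + d(b/2)²] = 2[8³/12 + 8×3.5²] = 281.3 in³.
Direct shear f_v = P/L_w = 46.3 / 16 = 2.894 kip/in (vertical).
Torsion M = P·e = 46.3 × 10.5 = 486.15 kip·in.
Critical point at (x, y) = (3.5, 4) from centroid. f_tx = M·y/J = 6.912 kip/in; f_ty = M·x/J = 6.048 kip/in.
Resultant f_max = √[f_tx² + (f_v + f_ty)²] = √[6.912² + (2.894 + 6.048)²] = 11.3 kip/in.
Capacity per unit length: φr_n = 0.75 × 0.6 × 90 × (0.707 × 0.3125) = 8.948 kip/in.
11.3 > 8.948 → NOT adequate.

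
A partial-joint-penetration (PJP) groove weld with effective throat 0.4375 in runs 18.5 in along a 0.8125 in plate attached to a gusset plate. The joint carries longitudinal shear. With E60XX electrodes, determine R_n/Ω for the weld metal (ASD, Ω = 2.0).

R_n/Ω ≈ 146 kip

E60XX → F_EXX = 60 ksi.
Effective throat (given) t_e = 0.4375 in.
A_we = 0.4375 × 18.5 = 8.094 in².
F_nw = 0.6 F_EXX = 36 ksi.
R_n/Ω = (36 × 8.094) / 2.0 = 145.7 kip.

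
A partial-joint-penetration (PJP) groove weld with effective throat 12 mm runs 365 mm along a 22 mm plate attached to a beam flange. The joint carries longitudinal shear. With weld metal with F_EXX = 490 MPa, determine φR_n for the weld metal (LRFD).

Effective throat (given) t_e = 12 mm.
A_we = 12 × 365 = 4380 mm².
F_nw = 0.6 F_EXX = 294 MPa.
φR_n = 0.75 × 294 × 4380 × 10⁻³ = 965.8 kN.

φR_n ≈ 966 kN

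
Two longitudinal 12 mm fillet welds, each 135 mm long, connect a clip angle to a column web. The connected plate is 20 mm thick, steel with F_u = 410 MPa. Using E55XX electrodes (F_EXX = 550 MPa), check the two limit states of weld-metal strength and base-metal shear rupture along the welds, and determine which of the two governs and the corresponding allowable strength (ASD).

R_n/Ω ≈ 378 kN (weld metal governs)

t_e = 0.707 × 12 = 8.484 mm; L = 270 mm.
Weld metal: R_n/Ω = (1/2.0) × 0.6 × 550 × 8.484 × 270 × 10⁻³ = 378 kN.
Base metal (shear rupture): R_n/Ω = (1/2.0) × 0.6 × 410 × 20 × 270 × 10⁻³ = 664.2 kN.
Governing: weld metal.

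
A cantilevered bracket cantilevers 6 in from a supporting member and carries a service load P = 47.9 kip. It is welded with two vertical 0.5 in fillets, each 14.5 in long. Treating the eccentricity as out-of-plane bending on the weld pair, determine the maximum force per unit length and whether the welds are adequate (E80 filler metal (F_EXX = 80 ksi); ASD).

f_max ≈ 4.42 kip/in; adequate

L_w = 2 × 14.5 = 29 in; section modulus (unit throat) S = 2 × L²/6 = 70.08 in².
Direct shear f_v = P/L_w = 47.9/29 = 1.652 kip/in.
Moment M = P × e = 47.9 × 6 = 287.4 kip·in; bending f_b = M/S = 4.101 kip/in.
f_max = √(f_v² + f_b²) = √(1.652² + 4.101²) = 4.421 kip/in.
r_n/Ω = (1/2.0) × 0.6 × 80 × (0.707 × 0.5) = 8.484 kip/in → adequate.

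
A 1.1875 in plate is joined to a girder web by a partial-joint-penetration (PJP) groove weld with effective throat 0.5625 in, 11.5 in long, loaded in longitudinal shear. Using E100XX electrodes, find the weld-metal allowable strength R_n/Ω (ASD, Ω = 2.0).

E100XX → F_EXX = 100 ksi.
Effective throat (given) t_e = 0.5625 in.
A_we = 0.5625 × 11.5 = 6.469 in².
F_nw = 0.6 F_EXX = 60 ksi.
R_n/Ω = (60 × 6.469) / 2.0 = 194.1 kip.

R_n/Ω ≈ 194 kip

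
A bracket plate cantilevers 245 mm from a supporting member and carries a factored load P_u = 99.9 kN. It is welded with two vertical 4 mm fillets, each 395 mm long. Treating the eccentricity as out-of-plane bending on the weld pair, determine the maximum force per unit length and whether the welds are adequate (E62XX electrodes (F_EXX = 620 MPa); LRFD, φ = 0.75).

f_max ≈ 487 N/mm; adequate

L_w = 2 × 395 = 790 mm; section modulus (unit throat) S = 2 × L²/6 = 52010 mm².
Direct shear f_v = P/L_w = 99.9×10³/790 = 126.5 N/mm.
Moment M = P × e = 99.9×10³ × 245 = 24476000 N·mm; bending f_b = M/S = 470.6 N/mm.
f_max = √(f_v² + f_b²) = √(126.5² + 470.6²) = 487.3 N/mm.
φr_n = 0.75 × 0.6 × 620 × (0.707 × 4) = 789 N/mm → adequate.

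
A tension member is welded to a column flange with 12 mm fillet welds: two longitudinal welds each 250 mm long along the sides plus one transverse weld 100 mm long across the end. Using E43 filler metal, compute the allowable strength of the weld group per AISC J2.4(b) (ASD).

E43XX → F_EXX = 430 MPa.
t_e = 0.707 × 12 = 8.484 mm.
R_nwl = 0.6 × 430 × 8.484 × 500 × 10⁻³ = 1094 kN (longitudinal, 2 welds).
R_nwt = 0.6 × 430 × 8.484 × 100 × 10⁻³ = 218.9 kN (transverse, base value).
(i) R_nwl + R_nwt = 1313 kN; (ii) 0.85 R_nwl + 1.5 R_nwt = 1259 kN.
R_n = max = 1313 kN [governs: (i)]; R_n/Ω = 656.7 kN.

R_n/Ω ≈ 657 kN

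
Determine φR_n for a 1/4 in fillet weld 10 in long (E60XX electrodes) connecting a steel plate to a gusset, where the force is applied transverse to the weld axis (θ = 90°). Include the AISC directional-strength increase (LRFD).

φR_n ≈ 71.6 kips

E60XX → F_EXX = 60 ksi.
t_e = 0.707 × 0.25 = 0.1767 in; A_we = 0.1767 × 10 = 1.767 in².
Directional factor: 1.0 + 0.5 sin^1.5(90°) = 1.5.
F_nw = 0.6 × 60 × 1.5 = 54 ksi.
φR_n = 0.75 × 54 × 1.767 = 71.58 kips.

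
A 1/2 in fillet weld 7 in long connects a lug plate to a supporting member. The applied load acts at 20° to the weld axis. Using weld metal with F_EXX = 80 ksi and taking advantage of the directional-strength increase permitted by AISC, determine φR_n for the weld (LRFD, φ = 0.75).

t_e = 0.707 × 0.5 = 0.3535 in; A_we = 0.3535 × 7 = 2.474 in².
Directional factor: 1.0 + 0.5 sin^1.5(20°) = 1.1.
F_nw = 0.6 × 80 × 1.1 = 52.8 ksi.
φR_n = 0.75 × 52.8 × 2.474 = 97.99 kips.

φR_n ≈ 98 kips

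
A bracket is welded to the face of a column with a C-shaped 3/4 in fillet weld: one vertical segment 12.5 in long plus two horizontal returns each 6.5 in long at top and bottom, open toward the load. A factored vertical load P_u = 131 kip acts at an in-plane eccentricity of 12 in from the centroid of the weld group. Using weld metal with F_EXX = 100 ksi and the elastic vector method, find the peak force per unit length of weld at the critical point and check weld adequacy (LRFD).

Total weld length L_w = 25.5 in. Treat welds as unit-width lines.
Centroid: x̄ = 2×6.5×3.25 / 25.5 = 1.657 in from the vertical weld.
Polar moment about centroid: J = I_x + I_y = [12.5³/12 + 2×6.5×6.25²] + [12.5×1.657² + 2(6.5³/12 + 6.5×1.593²)] = 783.7 in³.
Direct shear f_v = P/L_w = 131 / 25.5 = 5.137 kip/in (vertical).
Torsion M = P·e = 131 × 12 = 1572 kip·in.
Critical point at (x, y) = (4.843, 6.25) from centroid. f_tx = M·y/J = 12.54 kip/in; f_ty = M·x/J = 9.715 kip/in.
Resultant f_max = √[f_tx² + (f_v + f_ty)²] = √[12.54² + (5.137 + 9.715)²] = 19.44 kip/in.
Capacity per unit length: φr_n = 0.75 × 0.6 × 100 × (0.707 × 0.75) = 23.86 kip/in.
19.44 ≤ 23.86 → adequate.

f_max ≈ 19.4 kip/in; adequate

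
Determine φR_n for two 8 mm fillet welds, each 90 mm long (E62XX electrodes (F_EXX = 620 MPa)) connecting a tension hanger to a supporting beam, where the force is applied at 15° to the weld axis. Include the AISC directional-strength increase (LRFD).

φR_n ≈ 303 kN

t_e = 0.707 × 8 = 5.656 mm; A_we = 5.656 × 180 = 1018 mm².
Directional factor: 1.0 + 0.5 sin^1.5(15°) = 1.066.
F_nw = 0.6 × 620 × 1.066 = 396.5 MPa.
φR_n = 0.75 × 396.5 × 1018 × 10⁻³ = 302.7 kN.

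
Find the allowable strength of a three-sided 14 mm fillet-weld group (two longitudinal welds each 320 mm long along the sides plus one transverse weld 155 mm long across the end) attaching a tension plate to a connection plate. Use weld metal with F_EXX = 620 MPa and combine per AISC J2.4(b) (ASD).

R_n/Ω ≈ 1460 kN

t_e = 0.707 × 14 = 9.898 mm.
R_nwl = 0.6 × 620 × 9.898 × 640 × 10⁻³ = 2357 kN (longitudinal, 2 welds).
R_nwt = 0.6 × 620 × 9.898 × 155 × 10⁻³ = 570.7 kN (transverse, base value).
(i) R_nwl + R_nwt = 2927 kN; (ii) 0.85 R_nwl + 1.5 R_nwt = 2859 kN.
R_n = max = 2927 kN [governs: (i)]; R_n/Ω = 1464 kN.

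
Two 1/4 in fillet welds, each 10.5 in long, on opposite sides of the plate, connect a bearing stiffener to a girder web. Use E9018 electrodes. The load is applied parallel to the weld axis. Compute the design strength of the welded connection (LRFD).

φR_n ≈ 150 kips

E90XX → F_EXX = 90 ksi.
Effective throat t_e = 0.707 × 0.25 = 0.1767 in.
Total length L = 21 in; A_we = 0.1767 × 21 = 3.712 in².
F_nw = 0.6 F_EXX = 0.6 × 90 = 54 ksi.
φR_n = 0.75 × 54 × 3.712 = 150.3 kips.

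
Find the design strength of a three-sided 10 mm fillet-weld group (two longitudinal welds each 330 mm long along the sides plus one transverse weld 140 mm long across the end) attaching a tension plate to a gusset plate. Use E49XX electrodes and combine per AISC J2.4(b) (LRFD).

E49XX → F_EXX = 490 MPa.
t_e = 0.707 × 10 = 7.07 mm.
R_nwl = 0.6 × 490 × 7.07 × 660 × 10⁻³ = 1372 kN (longitudinal, 2 welds).
R_nwt = 0.6 × 490 × 7.07 × 140 × 10⁻³ = 291 kN (transverse, base value).
(i) R_nwl + R_nwt = 1663 kN; (ii) 0.85 R_nwl + 1.5 R_nwt = 1603 kN.
R_n = max = 1663 kN [governs: (i)]; φR_n = 1247 kN.

φR_n ≈ 1250 kN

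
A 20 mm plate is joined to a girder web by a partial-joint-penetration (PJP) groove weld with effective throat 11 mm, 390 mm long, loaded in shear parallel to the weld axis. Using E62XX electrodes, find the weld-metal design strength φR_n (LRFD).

φR_n ≈ 1200 kN

E62XX → F_EXX = 620 MPa.
Effective throat (given) t_e = 11 mm.
A_we = 11 × 390 = 4290 mm².
F_nw = 0.6 F_EXX = 372 MPa.
φR_n = 0.75 × 372 × 4290 × 10⁻³ = 1197 kN.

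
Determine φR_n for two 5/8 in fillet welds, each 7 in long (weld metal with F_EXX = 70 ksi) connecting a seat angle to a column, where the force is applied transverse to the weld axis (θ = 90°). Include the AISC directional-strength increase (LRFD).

φR_n ≈ 292 kips

t_e = 0.707 × 0.625 = 0.4419 in; A_we = 0.4419 × 14 = 6.186 in².
Directional factor: 1.0 + 0.5 sin^1.5(90°) = 1.5.
F_nw = 0.6 × 70 × 1.5 = 63 ksi.
φR_n = 0.75 × 63 × 6.186 = 292.3 kips.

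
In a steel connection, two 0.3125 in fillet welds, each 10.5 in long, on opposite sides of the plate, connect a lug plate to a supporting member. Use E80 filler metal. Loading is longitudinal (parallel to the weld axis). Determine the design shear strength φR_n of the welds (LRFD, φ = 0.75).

φR_n ≈ 167 kips

E80XX → F_EXX = 80 ksi.
Effective throat t_e = 0.707 × 0.3125 = 0.2209 in.
Total length L = 21 in; A_we = 0.2209 × 21 = 4.64 in².
F_nw = 0.6 F_EXX = 0.6 × 80 = 48 ksi.
φR_n = 0.75 × 48 × 4.64 = 167 kips.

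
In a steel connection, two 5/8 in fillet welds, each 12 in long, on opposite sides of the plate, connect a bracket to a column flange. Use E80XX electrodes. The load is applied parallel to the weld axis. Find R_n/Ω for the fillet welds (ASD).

E80XX → F_EXX = 80 ksi.
Effective throat t_e = 0.707 × 0.625 = 0.4419 in.
Total length L = 24 in; A_we = 0.4419 × 24 = 10.6 in².
F_nw = 0.6 F_EXX = 0.6 × 80 = 48 ksi.
R_n = 48 × 10.6 = 509 kips; R_n/Ω = 509/2.0 = 254.5 kips.

R_n/Ω ≈ 255 kips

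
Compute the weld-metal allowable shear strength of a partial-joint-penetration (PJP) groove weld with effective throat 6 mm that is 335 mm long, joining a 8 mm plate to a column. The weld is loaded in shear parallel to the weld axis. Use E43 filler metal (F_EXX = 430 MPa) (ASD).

R_n/Ω ≈ 259 kN

Effective throat (given) t_e = 6 mm.
A_we = 6 × 335 = 2010 mm².
F_nw = 0.6 F_EXX = 258 MPa.
R_n/Ω = (258 × 2010) / 2.0 × 10⁻³ = 259.3 kN.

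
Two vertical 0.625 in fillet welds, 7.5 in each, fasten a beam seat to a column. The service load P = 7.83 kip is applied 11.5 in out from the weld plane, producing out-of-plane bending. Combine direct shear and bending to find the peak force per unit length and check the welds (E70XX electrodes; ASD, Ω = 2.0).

E70XX → F_EXX = 70 ksi.
L_w = 2 × 7.5 = 15 in; section modulus (unit throat) S = 2 × L²/6 = 18.75 in².
Direct shear f_v = P/L_w = 7.83/15 = 0.522 kip/in.
Moment M = P × e = 7.83 × 11.5 = 90.045 kip·in; bending f_b = M/S = 4.802 kip/in.
f_max = √(f_v² + f_b²) = √(0.522² + 4.802²) = 4.831 kip/in.
r_n/Ω = (1/2.0) × 0.6 × 70 × (0.707 × 0.625) = 9.279 kip/in → adequate.

f_max ≈ 4.83 kip/in; adequate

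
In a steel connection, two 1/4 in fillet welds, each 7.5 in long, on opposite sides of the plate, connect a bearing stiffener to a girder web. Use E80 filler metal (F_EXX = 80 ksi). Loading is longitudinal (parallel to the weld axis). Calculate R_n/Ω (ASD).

R_n/Ω ≈ 63.6 kip

Effective throat t_e = 0.707 × 0.25 = 0.1767 in.
Total length L = 15 in; A_we = 0.1767 × 15 = 2.651 in².
F_nw = 0.6 F_EXX = 0.6 × 80 = 48 ksi.
R_n = 48 × 2.651 = 127.3 kip; R_n/Ω = 127.3/2.0 = 63.63 kip.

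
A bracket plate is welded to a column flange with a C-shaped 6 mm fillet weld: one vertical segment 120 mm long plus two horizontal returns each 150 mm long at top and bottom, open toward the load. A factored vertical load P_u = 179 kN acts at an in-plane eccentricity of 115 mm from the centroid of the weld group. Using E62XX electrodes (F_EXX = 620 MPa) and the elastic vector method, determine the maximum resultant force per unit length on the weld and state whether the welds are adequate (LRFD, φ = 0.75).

f_max ≈ 1410 N/mm; NOT adequate

Total weld length L_w = 420 mm. Treat welds as unit-width lines.
Centroid: x̄ = 2×150×75 / 420 = 53.57 mm from the vertical weld.
Polar moment about centroid: J = I_x + I_y = [120³/12 + 2×150×60²] + [120×53.57² + 2(150³/12 + 150×21.43²)] = 2269000 mm³.
Direct shear f_v = P/L_w = 179×10³ / 420 = 426.2 N/mm (vertical).
Torsion M = P·e = 179×10³ × 115 = 20585000 N·mm.
Critical point at (x, y) = (96.43, 60) from centroid. f_tx = M·y/J = 544.4 N/mm; f_ty = M·x/J = 875 N/mm.
Resultant f_max = √[f_tx² + (f_v + f_ty)²] = √[544.4² + (426.2 + 875)²] = 1410 N/mm.
Capacity per unit length: φr_n = 0.75 × 0.6 × 620 × (0.707 × 6) = 1184 N/mm.
1410 > 1184 → NOT adequate.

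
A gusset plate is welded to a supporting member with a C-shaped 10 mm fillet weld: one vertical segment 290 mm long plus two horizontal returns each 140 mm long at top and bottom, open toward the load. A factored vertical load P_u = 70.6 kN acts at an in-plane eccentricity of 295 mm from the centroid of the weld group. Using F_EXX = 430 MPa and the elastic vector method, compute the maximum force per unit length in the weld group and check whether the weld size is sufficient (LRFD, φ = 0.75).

Total weld length L_w = 570 mm. Treat welds as unit-width lines.
Centroid: x̄ = 2×140×70 / 570 = 34.39 mm from the vertical weld.
Polar moment about centroid: J = I_x + I_y = [290³/12 + 2×140×145²] + [290×34.39² + 2(140³/12 + 140×35.61²)] = 9075000 mm³.
Direct shear f_v = P/L_w = 70.6×10³ / 570 = 123.9 N/mm (vertical).
Torsion M = P·e = 70.6×10³ × 295 = 20827000 N·mm.
Critical point at (x, y) = (105.6, 145) from centroid. f_tx = M·y/J = 332.8 N/mm; f_ty = M·x/J = 242.4 N/mm.
Resultant f_max = √[f_tx² + (f_v + f_ty)²] = √[332.8² + (123.9 + 242.4)²] = 494.9 N/mm.
Capacity per unit length: φr_n = 0.75 × 0.6 × 430 × (0.707 × 10) = 1368 N/mm.
494.9 ≤ 1368 → adequate.

f_max ≈ 495 N/mm; adequate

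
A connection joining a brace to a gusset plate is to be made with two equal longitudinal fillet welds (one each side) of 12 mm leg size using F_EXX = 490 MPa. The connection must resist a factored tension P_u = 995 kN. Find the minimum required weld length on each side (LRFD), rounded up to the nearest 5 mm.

Throat t_e = 0.707 × 12 = 8.484 mm.
φr_n = 0.75 × 0.6 × 490 × 8.484 × 10⁻³ = 1.871 kN/mm.
L_req = P_u / φr_n = 995 / 1.871 = 531.9 mm total.
Per side: 531.9 / 2 = 265.9 mm.
Round up → use L = 270 mm on each side.

L = 270 mm on each side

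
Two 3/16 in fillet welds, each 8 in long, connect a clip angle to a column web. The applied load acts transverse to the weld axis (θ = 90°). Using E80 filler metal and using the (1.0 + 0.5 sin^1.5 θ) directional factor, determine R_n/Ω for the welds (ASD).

E80XX → F_EXX = 80 ksi.
t_e = 0.707 × 0.1875 = 0.1326 in; A_we = 0.1326 × 16 = 2.121 in².
Directional factor: 1.0 + 0.5 sin^1.5(90°) = 1.5.
F_nw = 0.6 × 80 × 1.5 = 72 ksi.
R_n/Ω = (72 × 2.121) / 2.0 = 76.36 kips.

R_n/Ω ≈ 76.4 kips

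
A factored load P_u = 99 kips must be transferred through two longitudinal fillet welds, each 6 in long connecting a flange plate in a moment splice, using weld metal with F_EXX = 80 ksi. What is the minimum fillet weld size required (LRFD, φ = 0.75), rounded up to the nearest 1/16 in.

Total weld length L = 12 in.
Required throat t_e = P_u / (φ × 0.6 F_EXX × L) = 99 / (0.75 × 0.6 × 80 × 12) = 0.2292 in.
Required leg w = t_e / 0.707 = 0.3241 in → use 3/8 in.

w = 3/8 in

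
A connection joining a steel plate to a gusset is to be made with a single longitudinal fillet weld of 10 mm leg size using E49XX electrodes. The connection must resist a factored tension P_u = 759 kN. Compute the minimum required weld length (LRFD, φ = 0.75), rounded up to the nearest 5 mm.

E49XX → F_EXX = 490 MPa.
Throat t_e = 0.707 × 10 = 7.07 mm.
φr_n = 0.75 × 0.6 × 490 × 7.07 × 10⁻³ = 1.559 kN/mm.
L_req = P_u / φr_n = 759 / 1.559 = 486.9 mm total.
Round up → use L = 490 mm.

L = 490 mm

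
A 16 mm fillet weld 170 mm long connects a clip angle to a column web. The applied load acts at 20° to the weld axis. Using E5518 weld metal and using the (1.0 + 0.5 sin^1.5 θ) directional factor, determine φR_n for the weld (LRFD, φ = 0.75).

φR_n ≈ 524 kN

E55XX → F_EXX = 550 MPa.
t_e = 0.707 × 16 = 11.31 mm; A_we = 11.31 × 170 = 1923 mm².
Directional factor: 1.0 + 0.5 sin^1.5(20°) = 1.1.
F_nw = 0.6 × 550 × 1.1 = 363 MPa.
φR_n = 0.75 × 363 × 1923 × 10⁻³ = 523.6 kN.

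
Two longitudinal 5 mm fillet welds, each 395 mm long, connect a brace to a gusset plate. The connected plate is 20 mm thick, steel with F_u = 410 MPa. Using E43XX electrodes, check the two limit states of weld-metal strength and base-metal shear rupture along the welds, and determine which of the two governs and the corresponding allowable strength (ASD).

E43XX → F_EXX = 430 MPa.
t_e = 0.707 × 5 = 3.535 mm; L = 790 mm.
Weld metal: R_n/Ω = (1/2.0) × 0.6 × 430 × 3.535 × 790 × 10⁻³ = 360.3 kN.
Base metal (shear rupture): R_n/Ω = (1/2.0) × 0.6 × 410 × 20 × 790 × 10⁻³ = 1943 kN.
Governing: weld metal.

R_n/Ω ≈ 360 kN (weld metal governs)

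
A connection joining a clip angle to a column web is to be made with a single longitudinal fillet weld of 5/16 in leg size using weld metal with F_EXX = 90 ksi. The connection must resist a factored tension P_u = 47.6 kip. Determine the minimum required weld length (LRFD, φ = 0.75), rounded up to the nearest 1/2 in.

Throat t_e = 0.707 × 0.3125 = 0.2209 in.
φr_n = 0.75 × 0.6 × 90 × 0.2209 = 8.948 kip/in.
L_req = P_u / φr_n = 47.6 / 8.948 = 5.32 in total.
Round up → use L = 5.5 in.

L = 5.5 in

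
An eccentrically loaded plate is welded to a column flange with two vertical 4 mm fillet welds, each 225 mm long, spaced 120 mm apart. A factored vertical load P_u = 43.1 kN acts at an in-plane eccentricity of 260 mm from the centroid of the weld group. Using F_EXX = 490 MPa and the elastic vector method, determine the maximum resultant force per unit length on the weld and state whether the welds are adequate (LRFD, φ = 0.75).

Total weld length L_w = 450 mm. Treat welds as unit-width lines.
Polar moment about centroid: J = 2[d³/12 + d(b/2)²] = 2[225³/12 + 225×60²] = 3518000 mm³.
Direct shear f_v = P/L_w = 43.1×10³ / 450 = 95.78 N/mm (vertical).
Torsion M = P·e = 43.1×10³ × 260 = 11206000 N·mm.
Critical point at (x, y) = (60, 112.5) from centroid. f_tx = M·y/J = 358.3 N/mm; f_ty = M·x/J = 191.1 N/mm.
Resultant f_max = √[f_tx² + (f_v + f_ty)²] = √[358.3² + (95.78 + 191.1)²] = 459 N/mm.
Capacity per unit length: φr_n = 0.75 × 0.6 × 490 × (0.707 × 4) = 623.6 N/mm.
459 ≤ 623.6 → adequate.

f_max ≈ 459 N/mm; adequate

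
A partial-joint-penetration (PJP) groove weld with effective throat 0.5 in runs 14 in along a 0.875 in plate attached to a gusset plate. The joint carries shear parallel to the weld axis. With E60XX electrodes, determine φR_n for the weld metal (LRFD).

φR_n ≈ 189 kips

E60XX → F_EXX = 60 ksi.
Effective throat (given) t_e = 0.5 in.
A_we = 0.5 × 14 = 7 in².
F_nw = 0.6 F_EXX = 36 ksi.
φR_n = 0.75 × 36 × 7 = 189 kips.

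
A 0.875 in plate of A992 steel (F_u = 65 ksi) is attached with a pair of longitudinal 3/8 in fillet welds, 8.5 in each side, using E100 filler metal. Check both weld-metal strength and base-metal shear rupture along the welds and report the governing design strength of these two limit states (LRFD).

φR_n ≈ 203 kip (weld metal governs)

E100XX → F_EXX = 100 ksi.
t_e = 0.707 × 0.375 = 0.2651 in; L = 17 in.
Weld metal: φR_n = 0.75 × 0.6 × 100 × 0.2651 × 17 = 202.8 kip.
Base metal (shear rupture): φR_n = 0.75 × 0.6 × 65 × 0.875 × 17 = 435.1 kip.
Governing: weld metal.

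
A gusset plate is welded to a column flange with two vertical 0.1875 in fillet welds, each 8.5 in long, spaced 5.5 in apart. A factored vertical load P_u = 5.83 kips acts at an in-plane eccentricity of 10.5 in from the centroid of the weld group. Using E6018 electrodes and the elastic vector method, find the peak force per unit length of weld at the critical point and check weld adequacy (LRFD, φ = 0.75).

f_max ≈ 1.56 kip/in; adequate

E60XX → F_EXX = 60 ksi.
Total weld length L_w = 17 in. Treat welds as unit-width lines.
Polar moment about centroid: J = 2[d³/12 + d(b/2)²] = 2[8.5³/12 + 8.5×2.75²] = 230.9 in³.
Direct shear f_v = P/L_w = 5.83 / 17 = 0.3429 kip/in (vertical).
Torsion M = P·e = 5.83 × 10.5 = 61.215 kip·in.
Critical point at (x, y) = (2.75, 4.25) from centroid. f_tx = M·y/J = 1.127 kip/in; f_ty = M·x/J = 0.729 kip/in.
Resultant f_max = √[f_tx² + (f_v + f_ty)²] = √[1.127² + (0.3429 + 0.729)²] = 1.555 kip/in.
Capacity per unit length: φr_n = 0.75 × 0.6 × 60 × (0.707 × 0.1875) = 3.579 kip/in.
1.555 ≤ 3.579 → adequate.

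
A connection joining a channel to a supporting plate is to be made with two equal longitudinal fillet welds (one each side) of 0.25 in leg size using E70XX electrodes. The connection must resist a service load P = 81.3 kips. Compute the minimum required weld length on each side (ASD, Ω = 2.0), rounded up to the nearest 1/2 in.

E70XX → F_EXX = 70 ksi.
Throat t_e = 0.707 × 0.25 = 0.1767 in.
r_n/Ω = (0.6 × 70 × 0.1767) / 2.0 = 3.712 kip/in.
L_req = P / (r_n/Ω) = 81.3 / 3.712 = 21.9 in total.
Per side: 21.9 / 2 = 10.95 in.
Round up → use L = 11 in on each side.

L = 11 in on each side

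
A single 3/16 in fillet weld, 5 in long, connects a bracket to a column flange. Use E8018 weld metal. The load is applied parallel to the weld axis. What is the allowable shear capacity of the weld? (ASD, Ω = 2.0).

E80XX → F_EXX = 80 ksi.
Effective throat t_e = 0.707 × 0.1875 = 0.1326 in.
Total length L = 5 in; A_we = 0.1326 × 5 = 0.6628 in².
F_nw = 0.6 F_EXX = 0.6 × 80 = 48 ksi.
R_n = 48 × 0.6628 = 31.82 kips; R_n/Ω = 31.82/2.0 = 15.91 kips.

R_n/Ω ≈ 15.9 kips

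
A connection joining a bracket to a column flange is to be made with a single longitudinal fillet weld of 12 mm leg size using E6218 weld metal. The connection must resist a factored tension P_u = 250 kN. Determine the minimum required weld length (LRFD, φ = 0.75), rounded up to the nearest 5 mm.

E62XX → F_EXX = 620 MPa.
Throat t_e = 0.707 × 12 = 8.484 mm.
φr_n = 0.75 × 0.6 × 620 × 8.484 × 10⁻³ = 2.367 kN/mm.
L_req = P_u / φr_n = 250 / 2.367 = 105.6 mm total.
Round up → use L = 110 mm.

L = 110 mm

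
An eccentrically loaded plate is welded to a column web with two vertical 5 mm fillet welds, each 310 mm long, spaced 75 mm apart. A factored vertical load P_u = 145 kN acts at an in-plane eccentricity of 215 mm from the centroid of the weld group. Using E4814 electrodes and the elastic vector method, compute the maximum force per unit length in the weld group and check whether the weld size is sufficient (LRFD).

f_max ≈ 935 N/mm; NOT adequate

E48XX → F_EXX = 480 MPa.
Total weld length L_w = 620 mm. Treat welds as unit-width lines.
Polar moment about centroid: J = 2[d³/12 + d(b/2)²] = 2[310³/12 + 310×37.5²] = 5837000 mm³.
Direct shear f_v = P/L_w = 145×10³ / 620 = 233.9 N/mm (vertical).
Torsion M = P·e = 145×10³ × 215 = 31175000 N·mm.
Critical point at (x, y) = (37.5, 155) from centroid. f_tx = M·y/J = 827.8 N/mm; f_ty = M·x/J = 200.3 N/mm.
Resultant f_max = √[f_tx² + (f_v + f_ty)²] = √[827.8² + (233.9 + 200.3)²] = 934.8 N/mm.
Capacity per unit length: φr_n = 0.75 × 0.6 × 480 × (0.707 × 5) = 763.6 N/mm.
934.8 > 763.6 → NOT adequate.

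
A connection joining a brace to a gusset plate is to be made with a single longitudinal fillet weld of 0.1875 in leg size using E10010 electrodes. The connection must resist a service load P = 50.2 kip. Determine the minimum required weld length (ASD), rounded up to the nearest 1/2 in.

E100XX → F_EXX = 100 ksi.
Throat t_e = 0.707 × 0.1875 = 0.1326 in.
r_n/Ω = (0.6 × 100 × 0.1326) / 2.0 = 3.977 kip/in.
L_req = P / (r_n/Ω) = 50.2 / 3.977 = 12.62 in total.
Round up → use L = 13 in.

L = 13 in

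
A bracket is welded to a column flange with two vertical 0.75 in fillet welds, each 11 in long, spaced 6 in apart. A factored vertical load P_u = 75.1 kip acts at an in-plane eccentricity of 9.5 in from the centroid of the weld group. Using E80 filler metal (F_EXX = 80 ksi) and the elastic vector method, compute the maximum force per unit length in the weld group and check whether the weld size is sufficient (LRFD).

f_max ≈ 12.6 kip/in; adequate

Total weld length L_w = 22 in. Treat welds as unit-width lines.
Polar moment about centroid: J = 2[d³/12 + d(b/2)²] = 2[11³/12 + 11×3²] = 419.8 in³.
Direct shear f_v = P/L_w = 75.1 / 22 = 3.414 kip/in (vertical).
Torsion M = P·e = 75.1 × 9.5 = 713.45 kip·in.
Critical point at (x, y) = (3, 5.5) from centroid. f_tx = M·y/J = 9.347 kip/in; f_ty = M·x/J = 5.098 kip/in.
Resultant f_max = √[f_tx² + (f_v + f_ty)²] = √[9.347² + (3.414 + 5.098)²] = 12.64 kip/in.
Capacity per unit length: φr_n = 0.75 × 0.6 × 80 × (0.707 × 0.75) = 19.09 kip/in.
12.64 ≤ 19.09 → adequate.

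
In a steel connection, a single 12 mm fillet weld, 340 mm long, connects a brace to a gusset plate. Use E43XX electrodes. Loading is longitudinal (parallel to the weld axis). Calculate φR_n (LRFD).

φR_n ≈ 558 kN

E43XX → F_EXX = 430 MPa.
Effective throat t_e = 0.707 × 12 = 8.484 mm.
Total length L = 340 mm; A_we = 8.484 × 340 = 2885 mm².
F_nw = 0.6 F_EXX = 0.6 × 430 = 258 MPa.
φR_n = 0.75 × 258 × 2885 × 10⁻³ = 558.2 kN.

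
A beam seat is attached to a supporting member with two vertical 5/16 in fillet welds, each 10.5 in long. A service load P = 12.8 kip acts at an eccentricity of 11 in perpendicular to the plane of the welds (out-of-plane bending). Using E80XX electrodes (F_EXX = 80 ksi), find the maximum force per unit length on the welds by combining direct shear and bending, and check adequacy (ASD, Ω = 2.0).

f_max ≈ 3.88 kip/in; adequate

L_w = 2 × 10.5 = 21 in; section modulus (unit throat) S = 2 × L²/6 = 36.75 in².
Direct shear f_v = P/L_w = 12.8/21 = 0.6095 kip/in.
Moment M = P × e = 12.8 × 11 = 140.8 kip·in; bending f_b = M/S = 3.831 kip/in.
f_max = √(f_v² + f_b²) = √(0.6095² + 3.831²) = 3.879 kip/in.
r_n/Ω = (1/2.0) × 0.6 × 80 × (0.707 × 0.3125) = 5.302 kip/in → adequate.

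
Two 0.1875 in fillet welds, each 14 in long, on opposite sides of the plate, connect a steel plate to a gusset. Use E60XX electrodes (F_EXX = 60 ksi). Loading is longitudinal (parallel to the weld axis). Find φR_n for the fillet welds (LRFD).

φR_n ≈ 100 kips

Effective throat t_e = 0.707 × 0.1875 = 0.1326 in.
Total length L = 28 in; A_we = 0.1326 × 28 = 3.712 in².
F_nw = 0.6 F_EXX = 0.6 × 60 = 36 ksi.
φR_n = 0.75 × 36 × 3.712 = 100.2 kips.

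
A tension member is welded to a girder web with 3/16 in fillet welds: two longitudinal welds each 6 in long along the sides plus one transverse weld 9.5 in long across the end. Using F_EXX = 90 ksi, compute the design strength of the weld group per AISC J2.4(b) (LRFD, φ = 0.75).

φR_n ≈ 131 kips

t_e = 0.707 × 0.1875 = 0.1326 in.
R_nwl = 0.6 × 90 × 0.1326 × 12 = 85.9 kips (longitudinal, 2 welds).
R_nwt = 0.6 × 90 × 0.1326 × 9.5 = 68 kips (transverse, base value).
(i) R_nwl + R_nwt = 153.9 kips; (ii) 0.85 R_nwl + 1.5 R_nwt = 175 kips.
R_n = max = 175 kips [governs: (ii)]; φR_n = 131.3 kips.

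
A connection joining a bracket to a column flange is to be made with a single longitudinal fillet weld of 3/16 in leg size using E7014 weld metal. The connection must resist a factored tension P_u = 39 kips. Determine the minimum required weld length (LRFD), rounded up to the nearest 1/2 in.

L = 9.5 in

E70XX → F_EXX = 70 ksi.
Throat t_e = 0.707 × 0.1875 = 0.1326 in.
φr_n = 0.75 × 0.6 × 70 × 0.1326 = 4.176 kips/in.
L_req = P_u / φr_n = 39 / 4.176 = 9.34 in total.
Round up → use L = 9.5 in.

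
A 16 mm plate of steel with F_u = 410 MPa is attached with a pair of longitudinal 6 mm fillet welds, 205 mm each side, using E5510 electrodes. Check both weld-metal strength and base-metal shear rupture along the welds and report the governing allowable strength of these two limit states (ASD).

R_n/Ω ≈ 287 kN (weld metal governs)

E55XX → F_EXX = 550 MPa.
t_e = 0.707 × 6 = 4.242 mm; L = 410 mm.
Weld metal: R_n/Ω = (1/2.0) × 0.6 × 550 × 4.242 × 410 × 10⁻³ = 287 kN.
Base metal (shear rupture): R_n/Ω = (1/2.0) × 0.6 × 410 × 16 × 410 × 10⁻³ = 806.9 kN.
Governing: weld metal.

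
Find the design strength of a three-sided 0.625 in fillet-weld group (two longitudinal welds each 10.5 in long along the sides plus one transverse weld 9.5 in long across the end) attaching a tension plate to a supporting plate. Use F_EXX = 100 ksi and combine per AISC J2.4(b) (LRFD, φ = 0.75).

t_e = 0.707 × 0.625 = 0.4419 in.
R_nwl = 0.6 × 100 × 0.4419 × 21 = 556.8 kip (longitudinal, 2 welds).
R_nwt = 0.6 × 100 × 0.4419 × 9.5 = 251.9 kip (transverse, base value).
(i) R_nwl + R_nwt = 808.6 kip; (ii) 0.85 R_nwl + 1.5 R_nwt = 851.1 kip.
R_n = max = 851.1 kip [governs: (ii)]; φR_n = 638.3 kip.

φR_n ≈ 638 kip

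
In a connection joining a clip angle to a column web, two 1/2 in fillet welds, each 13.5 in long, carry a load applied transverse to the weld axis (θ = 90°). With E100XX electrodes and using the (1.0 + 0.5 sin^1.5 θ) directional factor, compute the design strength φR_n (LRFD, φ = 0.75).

E100XX → F_EXX = 100 ksi.
t_e = 0.707 × 0.5 = 0.3535 in; A_we = 0.3535 × 27 = 9.544 in².
Directional factor: 1.0 + 0.5 sin^1.5(90°) = 1.5.
F_nw = 0.6 × 100 × 1.5 = 90 ksi.
φR_n = 0.75 × 90 × 9.544 = 644.3 kips.

φR_n ≈ 644 kips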